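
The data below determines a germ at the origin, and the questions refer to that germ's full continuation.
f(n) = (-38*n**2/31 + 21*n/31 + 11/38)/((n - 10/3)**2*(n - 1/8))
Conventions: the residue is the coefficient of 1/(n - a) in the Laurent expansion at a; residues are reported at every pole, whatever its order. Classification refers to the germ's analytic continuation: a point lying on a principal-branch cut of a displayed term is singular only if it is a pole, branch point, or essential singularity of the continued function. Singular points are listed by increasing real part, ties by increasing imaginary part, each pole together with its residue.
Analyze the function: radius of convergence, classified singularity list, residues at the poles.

Denominator factor (n - 10/3)^2: pole of order 2 at 10/3, modulus 10/3.
Denominator factor (n - 1/8): pole of order 1 at 1/8, modulus 1/8.
The radius of convergence is the smallest modulus among the singular points: 1/8.
At the order-1 pole 1/8 set g(n) = (n - (1/8))*f(n) = (-38*n**2/31 + 21*n/31 + 11/38)/(n - 10/3)**2.
Simple pole: residue = g(a) at a = 1/8, which is 120438/3492181.
At the order-2 pole 10/3 set g(n) = (n - (10/3))^2*f(n) = (-38*n**2/31 + 21*n/31 + 11/38)/(n - 1/8).
Order-2 pole: residue = g'(a); g'(10/3) = -4401176/3492181, so the residue is -4401176/3492181.
List the singular points by increasing real part (a conjugate pair: the negative imaginary part first).

Radius of convergence at 0: 1/8.
At 1/8: a pole of order 1; residue 120438/3492181.
At 10/3: a pole of order 2; residue -4401176/3492181.


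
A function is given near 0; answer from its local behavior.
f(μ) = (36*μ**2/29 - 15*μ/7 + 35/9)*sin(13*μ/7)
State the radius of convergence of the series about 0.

The radius of convergence is infinite.

The factor sin(13*μ/7) is entire and contributes no finite singular point.
The polynomial part has no poles.
No finite singular points: the Taylor series at 0 converges everywhere.


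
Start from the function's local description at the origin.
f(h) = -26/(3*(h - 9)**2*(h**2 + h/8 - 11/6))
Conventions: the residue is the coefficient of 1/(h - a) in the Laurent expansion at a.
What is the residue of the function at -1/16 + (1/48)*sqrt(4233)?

The residue is -45240/3713329 - (3353272/5239507219)*sqrt(4233).

The factor h**2 + h/8 - 11/6 splits as (h - a)(h - a') with a = -1/16 + (1/48)*sqrt(4233), a' = -1/16 - (1/48)*sqrt(4233). At the order-1 pole a set g(h) = (h - a)*f(h) = [-26/(3*(h - 9)**2)] / (h - a').
Simple pole: residue = g(a) at a = -1/16 + (1/48)*sqrt(4233), which is -45240/3713329 - (3353272/5239507219)*sqrt(4233).


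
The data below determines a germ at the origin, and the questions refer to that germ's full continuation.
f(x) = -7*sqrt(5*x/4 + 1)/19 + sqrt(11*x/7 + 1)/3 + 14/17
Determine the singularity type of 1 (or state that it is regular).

There is no denominator, hence no pole anywhere.
Branch term sqrt(1 - x/(-4/5)): argument at 1 is 9/4, nonzero, so 1 is not its branch point (a point on a principal cut is still regular for the continued germ).
Branch term sqrt(1 - x/(-7/11)): argument at 1 is 18/7, nonzero, so 1 is not its branch point (a point on a principal cut is still regular for the continued germ).
So the germ continues analytically to 1.

The point is a regular point.


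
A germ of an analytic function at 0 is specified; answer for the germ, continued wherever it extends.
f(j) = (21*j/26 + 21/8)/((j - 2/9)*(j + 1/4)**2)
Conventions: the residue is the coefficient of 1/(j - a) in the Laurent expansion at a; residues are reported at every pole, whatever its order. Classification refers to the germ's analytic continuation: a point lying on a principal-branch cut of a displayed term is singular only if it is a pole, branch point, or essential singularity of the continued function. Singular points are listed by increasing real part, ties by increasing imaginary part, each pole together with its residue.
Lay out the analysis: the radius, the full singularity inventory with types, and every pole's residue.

Radius of convergence at 0: 2/9.
At -1/4: a pole of order 2; residue -47250/3757.
At 2/9: a pole of order 1; residue 47250/3757.

Denominator factor (j + 1/4)^2: pole of order 2 at -1/4, modulus 1/4.
Denominator factor (j - 2/9): pole of order 1 at 2/9, modulus 2/9.
The radius of convergence is the smallest modulus among the singular points: 2/9.
At the order-2 pole -1/4 set g(j) = (j - (-1/4))^2*f(j) = (21*j/26 + 21/8)/(j - 2/9).
Order-2 pole: residue = g'(a); g'(-1/4) = -47250/3757, so the residue is -47250/3757.
At the order-1 pole 2/9 set g(j) = (j - (2/9))*f(j) = (21*j/26 + 21/8)/(j + 1/4)**2.
Simple pole: residue = g(a) at a = 2/9, which is 47250/3757.
List the singular points by increasing real part (a conjugate pair: the negative imaginary part first).


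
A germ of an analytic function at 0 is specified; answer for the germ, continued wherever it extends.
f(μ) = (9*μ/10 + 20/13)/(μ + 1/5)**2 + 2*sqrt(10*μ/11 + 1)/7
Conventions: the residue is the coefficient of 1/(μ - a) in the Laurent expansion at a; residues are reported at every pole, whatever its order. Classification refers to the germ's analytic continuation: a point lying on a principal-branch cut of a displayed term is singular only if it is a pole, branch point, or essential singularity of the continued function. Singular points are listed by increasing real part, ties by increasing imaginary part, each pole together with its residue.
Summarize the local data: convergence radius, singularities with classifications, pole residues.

Denominator factor (μ + 1/5)^2: pole of order 2 at -1/5, modulus 1/5.
Branch term (2/7)*sqrt(1 - μ/(-11/10)): its argument vanishes at μ = -11/10, a square-root branch point, modulus 11/10.
The radius of convergence is the smallest modulus among the singular points: 1/5.
The branch term is analytic at -1/5 and contributes nothing to the residue; only the rational part matters.
At the order-2 pole -1/5 set g(μ) = (μ - (-1/5))^2*(rational part) = 9*μ/10 + 20/13.
Order-2 pole: residue = g'(a); g'(-1/5) = 9/10, so the residue is 9/10.
List the singular points by increasing real part (a conjugate pair: the negative imaginary part first).

Radius of convergence at 0: 1/5.
At -11/10: an algebraic (square-root) branch point.
At -1/5: a pole of order 2; residue 9/10.


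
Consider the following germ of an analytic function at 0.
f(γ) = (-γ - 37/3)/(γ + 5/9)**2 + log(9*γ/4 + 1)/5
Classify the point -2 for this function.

Denominator factors: γ + 5/9 = -13/9 at γ = -2 — none vanishes.
Branch term log(1 - γ/(-4/9)): argument at -2 is -7/2, nonzero, so -2 is not its branch point (a point on a principal cut is still regular for the continued germ).
So the germ continues analytically to -2.

The point is a regular point.


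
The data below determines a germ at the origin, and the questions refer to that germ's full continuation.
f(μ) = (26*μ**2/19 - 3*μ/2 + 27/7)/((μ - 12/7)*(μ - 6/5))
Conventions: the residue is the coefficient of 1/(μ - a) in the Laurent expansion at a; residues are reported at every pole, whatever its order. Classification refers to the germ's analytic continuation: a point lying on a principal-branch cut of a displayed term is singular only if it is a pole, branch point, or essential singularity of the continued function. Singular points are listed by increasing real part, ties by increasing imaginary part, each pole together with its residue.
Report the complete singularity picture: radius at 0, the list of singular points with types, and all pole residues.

Radius of convergence at 0: 6/5.
At 6/5: a pole of order 1; residue -744/95.
At 12/7: a pole of order 1; residue 2745/266.

Denominator factor (μ - 12/7): pole of order 1 at 12/7, modulus 12/7.
Denominator factor (μ - 6/5): pole of order 1 at 6/5, modulus 6/5.
The radius of convergence is the smallest modulus among the singular points: 6/5.
At the order-1 pole 6/5 set g(μ) = (μ - (6/5))*f(μ) = (26*μ**2/19 - 3*μ/2 + 27/7)/(μ - 12/7).
Simple pole: residue = g(a) at a = 6/5, which is -744/95.
At the order-1 pole 12/7 set g(μ) = (μ - (12/7))*f(μ) = (26*μ**2/19 - 3*μ/2 + 27/7)/(μ - 6/5).
Simple pole: residue = g(a) at a = 12/7, which is 2745/266.
List the singular points by increasing real part (a conjugate pair: the negative imaginary part first).


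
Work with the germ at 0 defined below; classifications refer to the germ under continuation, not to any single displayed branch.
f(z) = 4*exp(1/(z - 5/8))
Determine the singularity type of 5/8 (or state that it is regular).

The exponent 1/(z - (5/8)) has a pole at 5/8, so exp(1/(z - (5/8))) takes every nonzero value near it: an essential singularity (not a pole of any order).

The point is an essential singularity.


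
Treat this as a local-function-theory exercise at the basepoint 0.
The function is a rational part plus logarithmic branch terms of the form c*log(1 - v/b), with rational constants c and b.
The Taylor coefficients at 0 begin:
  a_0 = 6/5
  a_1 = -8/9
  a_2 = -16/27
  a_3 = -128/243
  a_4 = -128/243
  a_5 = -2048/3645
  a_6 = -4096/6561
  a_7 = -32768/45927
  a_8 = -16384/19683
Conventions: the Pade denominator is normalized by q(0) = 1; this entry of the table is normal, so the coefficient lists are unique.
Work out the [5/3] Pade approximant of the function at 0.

The Pade approximant has numerator coefficients [6/5, -35/9, 740/189, -2120/1701, 64/1701, 64/25515]; denominator coefficients [1, -5/2, 40/21, -80/189].

Taylor coefficients needed (read off): a_0 = 6/5, a_1 = -8/9, a_2 = -16/27, a_3 = -128/243, a_4 = -128/243, a_5 = -2048/3645, a_6 = -4096/6561, a_7 = -32768/45927, a_8 = -16384/19683.
Write the denominator as Q(v) = 1 + q1*v + q2*v^2 + q3*v^3. Requiring Q*f - P = O(v^9) with deg P <= 5 kills the coefficients of v^6..v^8 in Q*f:
  v^6: a_6 + q1*a_5 + q2*a_4 + q3*a_3 = 0, i.e. -4096/6561 + (-2048/3645)*q1 + (-128/243)*q2 + (-128/243)*q3 = 0.
  v^7: a_7 + q1*a_6 + q2*a_5 + q3*a_4 = 0, i.e. -32768/45927 + (-4096/6561)*q1 + (-2048/3645)*q2 + (-128/243)*q3 = 0.
  v^8: a_8 + q1*a_7 + q2*a_6 + q3*a_5 = 0, i.e. -16384/19683 + (-32768/45927)*q1 + (-4096/6561)*q2 + (-2048/3645)*q3 = 0.
Solving this linear system: q1 = -5/2, q2 = 40/21, q3 = -80/189.
The numerator is Q*f truncated at degree 5: P0 = a_0 = 6/5; P1 = a_1 + q1*a_0 = -35/9; P2 = a_2 + q1*a_1 + q2*a_0 = 740/189; P3 = a_3 + q1*a_2 + q2*a_1 + q3*a_0 = -2120/1701; P4 = a_4 + q1*a_3 + q2*a_2 + q3*a_1 = 64/1701; P5 = a_5 + q1*a_4 + q2*a_3 + q3*a_2 = 64/25515.


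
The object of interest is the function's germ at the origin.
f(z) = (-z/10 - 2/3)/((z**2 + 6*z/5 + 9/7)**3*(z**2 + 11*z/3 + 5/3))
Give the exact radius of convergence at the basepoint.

The radius of convergence is 11/6 - (1/6)*sqrt(61).

Denominator factor (z**2 + 6*z/5 + 9/7)^3: discriminant -648/175, complex-conjugate roots (-3/5) + ((9/35)*sqrt(14))*i and (-3/5) - ((9/35)*sqrt(14))*i; poles of order 3, moduli (3/7)*sqrt(7) and (3/7)*sqrt(7).
Denominator factor (z**2 + 11*z/3 + 5/3): discriminant 61/9, real irrational roots -11/6 + (1/6)*sqrt(61) and -11/6 - (1/6)*sqrt(61); poles of order 1, moduli 11/6 - (1/6)*sqrt(61) and 11/6 + (1/6)*sqrt(61).
The radius of convergence is the smallest modulus among the singular points: 11/6 - (1/6)*sqrt(61).


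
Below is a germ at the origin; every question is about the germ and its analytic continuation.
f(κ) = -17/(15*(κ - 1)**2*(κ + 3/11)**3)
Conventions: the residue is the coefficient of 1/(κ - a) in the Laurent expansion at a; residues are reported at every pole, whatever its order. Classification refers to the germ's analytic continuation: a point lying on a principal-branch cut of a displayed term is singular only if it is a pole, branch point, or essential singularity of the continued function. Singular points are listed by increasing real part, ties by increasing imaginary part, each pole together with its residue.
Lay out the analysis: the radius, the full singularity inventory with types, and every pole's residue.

Denominator factor (κ + 3/11)^3: pole of order 3 at -3/11, modulus 3/11.
Denominator factor (κ - 1)^2: pole of order 2 at 1, modulus 1.
The radius of convergence is the smallest modulus among the singular points: 3/11.
At the order-3 pole -3/11 set g(κ) = (κ - (-3/11))^3*f(κ) = -17/(15*(κ - 1)**2).
Order-3 pole: residue = g''(a)/2; g''(-3/11) = -248897/96040, so the residue is -248897/192080.
At the order-2 pole 1 set g(κ) = (κ - (1))^2*f(κ) = -17/(15*(κ + 3/11)**3).
Order-2 pole: residue = g'(a); g'(1) = 248897/192080, so the residue is 248897/192080.
List the singular points by increasing real part (a conjugate pair: the negative imaginary part first).

Radius of convergence at 0: 3/11.
At -3/11: a pole of order 3; residue -248897/192080.
At 1: a pole of order 2; residue 248897/192080.


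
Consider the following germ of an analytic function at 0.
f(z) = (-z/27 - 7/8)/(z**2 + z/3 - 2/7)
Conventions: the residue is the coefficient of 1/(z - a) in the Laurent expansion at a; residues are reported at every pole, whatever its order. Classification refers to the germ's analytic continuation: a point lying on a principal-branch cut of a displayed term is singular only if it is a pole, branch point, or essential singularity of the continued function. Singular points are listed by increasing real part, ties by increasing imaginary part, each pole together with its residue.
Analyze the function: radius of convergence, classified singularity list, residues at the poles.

Radius of convergence at 0: -1/6 + (1/42)*sqrt(553).
At -1/6 - (1/42)*sqrt(553): a pole of order 1; residue -1/54 + (563/17064)*sqrt(553).
At -1/6 + (1/42)*sqrt(553): a pole of order 1; residue -1/54 - (563/17064)*sqrt(553).

Denominator factor (z**2 + z/3 - 2/7): discriminant 79/63, real irrational roots -1/6 + (1/42)*sqrt(553) and -1/6 - (1/42)*sqrt(553); poles of order 1, moduli -1/6 + (1/42)*sqrt(553) and 1/6 + (1/42)*sqrt(553).
The radius of convergence is the smallest modulus among the singular points: -1/6 + (1/42)*sqrt(553).
The factor z**2 + z/3 - 2/7 splits as (z - a)(z - a') with a = -1/6 - (1/42)*sqrt(553), a' = -1/6 + (1/42)*sqrt(553). At the order-1 pole a set g(z) = (z - a)*f(z) = [-z/27 - 7/8] / (z - a').
Simple pole: residue = g(a) at a = -1/6 - (1/42)*sqrt(553), which is -1/54 + (563/17064)*sqrt(553).
The factor z**2 + z/3 - 2/7 splits as (z - a)(z - a') with a = -1/6 + (1/42)*sqrt(553), a' = -1/6 - (1/42)*sqrt(553). At the order-1 pole a set g(z) = (z - a)*f(z) = [-z/27 - 7/8] / (z - a').
Simple pole: residue = g(a) at a = -1/6 + (1/42)*sqrt(553), which is -1/54 - (563/17064)*sqrt(553).
List the singular points by increasing real part (a conjugate pair: the negative imaginary part first).


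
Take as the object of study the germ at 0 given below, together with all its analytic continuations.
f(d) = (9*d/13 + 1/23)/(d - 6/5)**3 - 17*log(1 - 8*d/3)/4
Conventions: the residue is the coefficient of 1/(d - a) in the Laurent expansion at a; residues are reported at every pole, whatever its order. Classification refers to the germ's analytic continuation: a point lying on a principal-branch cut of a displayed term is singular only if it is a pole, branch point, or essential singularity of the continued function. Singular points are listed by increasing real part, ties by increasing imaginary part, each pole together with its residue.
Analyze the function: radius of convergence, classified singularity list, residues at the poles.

Denominator factor (d - 6/5)^3: pole of order 3 at 6/5, modulus 6/5.
Branch term (-17/4)*log(1 - d/(3/8)): its argument vanishes at d = 3/8, a logarithmic branch point, modulus 3/8.
The radius of convergence is the smallest modulus among the singular points: 3/8.
The branch term is analytic at 6/5 and contributes nothing to the residue; only the rational part matters.
At the order-3 pole 6/5 set g(d) = (d - (6/5))^3*(rational part) = 9*d/13 + 1/23.
Order-3 pole: residue = g''(a)/2; g''(6/5) = 0, so the residue is 0.
List the singular points by increasing real part (a conjugate pair: the negative imaginary part first).

Radius of convergence at 0: 3/8.
At 3/8: a logarithmic branch point.
At 6/5: a pole of order 3; residue 0.


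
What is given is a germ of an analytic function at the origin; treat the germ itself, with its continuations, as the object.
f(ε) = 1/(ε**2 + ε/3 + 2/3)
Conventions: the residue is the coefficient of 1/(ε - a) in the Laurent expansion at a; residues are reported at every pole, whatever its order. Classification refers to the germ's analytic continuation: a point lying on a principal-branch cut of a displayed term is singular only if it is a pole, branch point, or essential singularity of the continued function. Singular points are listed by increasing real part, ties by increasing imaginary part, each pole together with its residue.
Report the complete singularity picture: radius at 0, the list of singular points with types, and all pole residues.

Denominator factor (ε**2 + ε/3 + 2/3): discriminant -23/9, complex-conjugate roots (-1/6) + ((1/6)*sqrt(23))*i and (-1/6) - ((1/6)*sqrt(23))*i; poles of order 1, moduli (1/3)*sqrt(6) and (1/3)*sqrt(6).
The radius of convergence is the smallest modulus among the singular points: (1/3)*sqrt(6).
The factor ε**2 + ε/3 + 2/3 splits as (ε - a)(ε - a') with a = (-1/6) - ((1/6)*sqrt(23))*i, a' = (-1/6) + ((1/6)*sqrt(23))*i. At the order-1 pole a set g(ε) = (ε - a)*f(ε) = [1] / (ε - a').
Simple pole: residue = g(a) at a = (-1/6) - ((1/6)*sqrt(23))*i, which is ((3/23)*sqrt(23))*i.
The factor ε**2 + ε/3 + 2/3 splits as (ε - a)(ε - a') with a = (-1/6) + ((1/6)*sqrt(23))*i, a' = (-1/6) - ((1/6)*sqrt(23))*i. At the order-1 pole a set g(ε) = (ε - a)*f(ε) = [1] / (ε - a').
Simple pole: residue = g(a) at a = (-1/6) + ((1/6)*sqrt(23))*i, which is -((3/23)*sqrt(23))*i.
List the singular points by increasing real part (a conjugate pair: the negative imaginary part first).

Radius of convergence at 0: (1/3)*sqrt(6).
At (-1/6) - ((1/6)*sqrt(23))*i: a pole of order 1; residue ((3/23)*sqrt(23))*i.
At (-1/6) + ((1/6)*sqrt(23))*i: a pole of order 1; residue -((3/23)*sqrt(23))*i.


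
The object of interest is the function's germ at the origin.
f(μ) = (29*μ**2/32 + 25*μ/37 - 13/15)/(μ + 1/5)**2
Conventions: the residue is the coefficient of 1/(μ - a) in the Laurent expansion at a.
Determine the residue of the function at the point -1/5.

At the order-2 pole -1/5 set g(μ) = (μ - (-1/5))^2*f(μ) = 29*μ**2/32 + 25*μ/37 - 13/15.
Order-2 pole: residue = g'(a); g'(-1/5) = 927/2960, so the residue is 927/2960.

The residue is 927/2960.


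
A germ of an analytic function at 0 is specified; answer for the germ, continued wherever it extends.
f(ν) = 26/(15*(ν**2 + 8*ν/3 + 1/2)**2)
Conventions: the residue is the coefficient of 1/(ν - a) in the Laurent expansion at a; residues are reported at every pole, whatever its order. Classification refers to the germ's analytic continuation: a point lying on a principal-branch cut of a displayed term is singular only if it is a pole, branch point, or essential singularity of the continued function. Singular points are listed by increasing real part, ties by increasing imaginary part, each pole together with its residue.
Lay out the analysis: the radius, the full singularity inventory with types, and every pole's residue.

Denominator factor (ν**2 + 8*ν/3 + 1/2)^2: discriminant 46/9, real irrational roots -4/3 + (1/6)*sqrt(46) and -4/3 - (1/6)*sqrt(46); poles of order 2, moduli 4/3 - (1/6)*sqrt(46) and 4/3 + (1/6)*sqrt(46).
The radius of convergence is the smallest modulus among the singular points: 4/3 - (1/6)*sqrt(46).
The factor ν**2 + 8*ν/3 + 1/2 splits as (ν - a)(ν - a') with a = -4/3 - (1/6)*sqrt(46), a' = -4/3 + (1/6)*sqrt(46). At the order-2 pole a set g(ν) = (ν - a)^2*f(ν) = [26/15] / (ν - a')^2.
Order-2 pole: residue = g'(a); g'(-4/3 - (1/6)*sqrt(46)) = (117/2645)*sqrt(46), so the residue is (117/2645)*sqrt(46).
The factor ν**2 + 8*ν/3 + 1/2 splits as (ν - a)(ν - a') with a = -4/3 + (1/6)*sqrt(46), a' = -4/3 - (1/6)*sqrt(46). At the order-2 pole a set g(ν) = (ν - a)^2*f(ν) = [26/15] / (ν - a')^2.
Order-2 pole: residue = g'(a); g'(-4/3 + (1/6)*sqrt(46)) = -(117/2645)*sqrt(46), so the residue is -(117/2645)*sqrt(46).
List the singular points by increasing real part (a conjugate pair: the negative imaginary part first).

Radius of convergence at 0: 4/3 - (1/6)*sqrt(46).
At -4/3 - (1/6)*sqrt(46): a pole of order 2; residue (117/2645)*sqrt(46).
At -4/3 + (1/6)*sqrt(46): a pole of order 2; residue -(117/2645)*sqrt(46).


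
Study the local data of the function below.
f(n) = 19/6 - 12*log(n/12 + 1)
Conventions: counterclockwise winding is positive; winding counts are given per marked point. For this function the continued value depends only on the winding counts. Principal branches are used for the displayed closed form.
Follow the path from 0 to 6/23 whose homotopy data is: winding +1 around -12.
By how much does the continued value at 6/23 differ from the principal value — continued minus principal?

Continued minus principal equals -(24)*pi*i.

The rational part is single-valued and drops out of the difference; each branch term changes only by its own monodromy.
(-12)*log(1 - n/(-12)): each positive loop around -12 adds 2*pi*i to the log, so winding +1 contributes (-12)*(1)*2*pi*i = -(24)*pi*i.
Summing the contributions at n = 6/23 gives -(24)*pi*i.


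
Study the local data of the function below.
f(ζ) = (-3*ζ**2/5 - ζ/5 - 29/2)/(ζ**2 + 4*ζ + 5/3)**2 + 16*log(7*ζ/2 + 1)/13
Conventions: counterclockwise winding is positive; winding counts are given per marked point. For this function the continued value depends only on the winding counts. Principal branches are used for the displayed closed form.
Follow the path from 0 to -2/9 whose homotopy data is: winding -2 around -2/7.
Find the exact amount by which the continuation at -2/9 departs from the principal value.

Continued minus principal equals -(64/13)*pi*i.

The rational part is single-valued and drops out of the difference; each branch term changes only by its own monodromy.
(16/13)*log(1 - ζ/(-2/7)): each positive loop around -2/7 adds 2*pi*i to the log, so winding -2 contributes (16/13)*(-2)*2*pi*i = -(64/13)*pi*i.
Summing the contributions at ζ = -2/9 gives -(64/13)*pi*i.


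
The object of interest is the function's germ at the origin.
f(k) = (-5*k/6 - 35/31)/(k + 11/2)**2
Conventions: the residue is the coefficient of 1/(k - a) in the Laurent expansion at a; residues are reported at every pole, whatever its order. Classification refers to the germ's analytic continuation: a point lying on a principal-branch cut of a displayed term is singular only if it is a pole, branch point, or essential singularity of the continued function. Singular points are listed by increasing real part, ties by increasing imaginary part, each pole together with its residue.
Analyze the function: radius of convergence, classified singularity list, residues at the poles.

Radius of convergence at 0: 11/2.
At -11/2: a pole of order 2; residue -5/6.

Denominator factor (k + 11/2)^2: pole of order 2 at -11/2, modulus 11/2.
The radius of convergence is the smallest modulus among the singular points: 11/2.
At the order-2 pole -11/2 set g(k) = (k - (-11/2))^2*f(k) = -5*k/6 - 35/31.
Order-2 pole: residue = g'(a); g'(-11/2) = -5/6, so the residue is -5/6.


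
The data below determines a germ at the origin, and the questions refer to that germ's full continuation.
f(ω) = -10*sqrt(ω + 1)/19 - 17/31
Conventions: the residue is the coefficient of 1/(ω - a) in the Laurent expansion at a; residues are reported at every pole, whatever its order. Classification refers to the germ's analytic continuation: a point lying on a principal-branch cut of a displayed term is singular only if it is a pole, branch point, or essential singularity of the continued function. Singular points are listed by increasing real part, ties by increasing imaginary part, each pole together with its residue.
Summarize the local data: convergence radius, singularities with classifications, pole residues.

Branch term (-10/19)*sqrt(1 - ω/(-1)): its argument vanishes at ω = -1, a square-root branch point, modulus 1.
The radius of convergence is the smallest modulus among the singular points: 1.

Radius of convergence at 0: 1.
At -1: an algebraic (square-root) branch point.


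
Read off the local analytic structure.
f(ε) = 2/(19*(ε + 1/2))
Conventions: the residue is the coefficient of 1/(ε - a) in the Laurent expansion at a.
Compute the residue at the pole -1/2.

At the order-1 pole -1/2 set g(ε) = (ε - (-1/2))*f(ε) = 2/19.
Simple pole: residue = g(a) at a = -1/2, which is 2/19.

The residue is 2/19.


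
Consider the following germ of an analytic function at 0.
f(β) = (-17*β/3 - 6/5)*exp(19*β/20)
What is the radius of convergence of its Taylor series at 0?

The radius of convergence is infinite.

The factor exp(19*β/20) is entire and contributes no finite singular point.
The polynomial part has no poles.
No finite singular points: the Taylor series at 0 converges everywhere.


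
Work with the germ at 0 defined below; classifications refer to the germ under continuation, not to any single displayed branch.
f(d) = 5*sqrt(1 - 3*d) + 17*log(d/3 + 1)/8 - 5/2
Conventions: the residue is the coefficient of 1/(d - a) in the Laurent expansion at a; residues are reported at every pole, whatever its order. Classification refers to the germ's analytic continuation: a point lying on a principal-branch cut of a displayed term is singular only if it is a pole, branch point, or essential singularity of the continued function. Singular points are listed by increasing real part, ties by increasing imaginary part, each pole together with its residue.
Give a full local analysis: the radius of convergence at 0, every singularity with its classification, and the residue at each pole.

Radius of convergence at 0: 1/3.
At -3: a logarithmic branch point.
At 1/3: an algebraic (square-root) branch point.

Branch term (5)*sqrt(1 - d/(1/3)): its argument vanishes at d = 1/3, a square-root branch point, modulus 1/3.
Branch term (17/8)*log(1 - d/(-3)): its argument vanishes at d = -3, a logarithmic branch point, modulus 3.
The radius of convergence is the smallest modulus among the singular points: 1/3.
List the singular points by increasing real part (a conjugate pair: the negative imaginary part first).


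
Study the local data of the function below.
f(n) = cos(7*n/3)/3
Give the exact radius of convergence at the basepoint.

The radius of convergence is infinite.

The factor cos(7*n/3) is entire and contributes no finite singular point.
The polynomial part has no poles.
No finite singular points: the Taylor series at 0 converges everywhere.


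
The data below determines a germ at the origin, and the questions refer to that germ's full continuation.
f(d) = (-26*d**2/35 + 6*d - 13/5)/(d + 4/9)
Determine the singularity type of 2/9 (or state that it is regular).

The point is a regular point.

Denominator factors: d + 4/9 = 2/3 at d = 2/9 — none vanishes.
So the germ continues analytically to 2/9.


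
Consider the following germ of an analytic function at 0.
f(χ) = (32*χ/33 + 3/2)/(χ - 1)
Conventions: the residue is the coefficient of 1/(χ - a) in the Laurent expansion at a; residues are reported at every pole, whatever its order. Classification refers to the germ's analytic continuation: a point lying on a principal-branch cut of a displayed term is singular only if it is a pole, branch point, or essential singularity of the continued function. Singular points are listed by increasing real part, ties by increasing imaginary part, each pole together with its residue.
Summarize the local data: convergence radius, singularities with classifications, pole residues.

Denominator factor (χ - 1): pole of order 1 at 1, modulus 1.
The radius of convergence is the smallest modulus among the singular points: 1.
At the order-1 pole 1 set g(χ) = (χ - (1))*f(χ) = 32*χ/33 + 3/2.
Simple pole: residue = g(a) at a = 1, which is 163/66.

Radius of convergence at 0: 1.
At 1: a pole of order 1; residue 163/66.


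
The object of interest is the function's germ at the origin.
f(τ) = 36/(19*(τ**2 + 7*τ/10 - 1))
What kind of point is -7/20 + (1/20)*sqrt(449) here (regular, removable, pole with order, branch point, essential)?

The denominator factor τ**2 + 7*τ/10 - 1 vanishes at -7/20 + (1/20)*sqrt(449) and appears to the power 1; the numerator there equals 36/19, nonzero, and no other factor vanishes.
Hence a pole whose order is the multiplicity, 1.

The point is a pole of order 1.


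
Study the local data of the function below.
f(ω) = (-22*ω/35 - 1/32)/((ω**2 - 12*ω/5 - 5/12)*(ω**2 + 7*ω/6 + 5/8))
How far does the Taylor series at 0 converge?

The radius of convergence is -6/5 + (1/30)*sqrt(1671).

Denominator factor (ω**2 + 7*ω/6 + 5/8): discriminant -41/36, complex-conjugate roots (-7/12) + ((1/12)*sqrt(41))*i and (-7/12) - ((1/12)*sqrt(41))*i; poles of order 1, moduli (1/4)*sqrt(10) and (1/4)*sqrt(10).
Denominator factor (ω**2 - 12*ω/5 - 5/12): discriminant 557/75, real irrational roots 6/5 + (1/30)*sqrt(1671) and 6/5 - (1/30)*sqrt(1671); poles of order 1, moduli 6/5 + (1/30)*sqrt(1671) and -6/5 + (1/30)*sqrt(1671).
The radius of convergence is the smallest modulus among the singular points: -6/5 + (1/30)*sqrt(1671).


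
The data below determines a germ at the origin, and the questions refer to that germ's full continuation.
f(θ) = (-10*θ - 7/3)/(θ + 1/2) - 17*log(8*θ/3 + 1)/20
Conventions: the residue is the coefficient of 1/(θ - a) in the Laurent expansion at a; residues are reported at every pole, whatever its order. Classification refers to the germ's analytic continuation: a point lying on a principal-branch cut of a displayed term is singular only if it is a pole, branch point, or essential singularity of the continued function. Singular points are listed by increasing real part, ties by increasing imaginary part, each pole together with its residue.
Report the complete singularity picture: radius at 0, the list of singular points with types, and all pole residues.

Radius of convergence at 0: 3/8.
At -1/2: a pole of order 1; residue 8/3.
At -3/8: a logarithmic branch point.

Denominator factor (θ + 1/2): pole of order 1 at -1/2, modulus 1/2.
Branch term (-17/20)*log(1 - θ/(-3/8)): its argument vanishes at θ = -3/8, a logarithmic branch point, modulus 3/8.
The radius of convergence is the smallest modulus among the singular points: 3/8.
The branch term is analytic at -1/2 and contributes nothing to the residue; only the rational part matters.
At the order-1 pole -1/2 set g(θ) = (θ - (-1/2))*(rational part) = -10*θ - 7/3.
Simple pole: residue = g(a) at a = -1/2, which is 8/3.
List the singular points by increasing real part (a conjugate pair: the negative imaginary part first).


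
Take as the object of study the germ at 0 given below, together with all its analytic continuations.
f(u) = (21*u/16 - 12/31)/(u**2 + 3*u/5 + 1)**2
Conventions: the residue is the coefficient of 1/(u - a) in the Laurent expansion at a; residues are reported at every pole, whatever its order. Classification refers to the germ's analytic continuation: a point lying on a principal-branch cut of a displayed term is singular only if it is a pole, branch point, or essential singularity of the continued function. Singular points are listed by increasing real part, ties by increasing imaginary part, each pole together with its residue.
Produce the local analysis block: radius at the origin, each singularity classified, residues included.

Denominator factor (u**2 + 3*u/5 + 1)^2: discriminant -91/25, complex-conjugate roots (-3/10) + ((1/10)*sqrt(91))*i and (-3/10) - ((1/10)*sqrt(91))*i; poles of order 2, moduli 1 and 1.
The radius of convergence is the smallest modulus among the singular points: 1.
The factor u**2 + 3*u/5 + 1 splits as (u - a)(u - a') with a = (-3/10) - ((1/10)*sqrt(91))*i, a' = (-3/10) + ((1/10)*sqrt(91))*i. At the order-2 pole a set g(u) = (u - a)^2*f(u) = [21*u/16 - 12/31] / (u - a')^2.
Order-2 pole: residue = g'(a); g'((-3/10) - ((1/10)*sqrt(91))*i) = -((96825/4107376)*sqrt(91))*i, so the residue is -((96825/4107376)*sqrt(91))*i.
The factor u**2 + 3*u/5 + 1 splits as (u - a)(u - a') with a = (-3/10) + ((1/10)*sqrt(91))*i, a' = (-3/10) - ((1/10)*sqrt(91))*i. At the order-2 pole a set g(u) = (u - a)^2*f(u) = [21*u/16 - 12/31] / (u - a')^2.
Order-2 pole: residue = g'(a); g'((-3/10) + ((1/10)*sqrt(91))*i) = ((96825/4107376)*sqrt(91))*i, so the residue is ((96825/4107376)*sqrt(91))*i.
List the singular points by increasing real part (a conjugate pair: the negative imaginary part first).

Radius of convergence at 0: 1.
At (-3/10) - ((1/10)*sqrt(91))*i: a pole of order 2; residue -((96825/4107376)*sqrt(91))*i.
At (-3/10) + ((1/10)*sqrt(91))*i: a pole of order 2; residue ((96825/4107376)*sqrt(91))*i.


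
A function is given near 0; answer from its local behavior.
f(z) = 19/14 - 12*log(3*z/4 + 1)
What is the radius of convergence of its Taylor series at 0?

The radius of convergence is 4/3.

Branch term (-12)*log(1 - z/(-4/3)): its argument vanishes at z = -4/3, a logarithmic branch point, modulus 4/3.
The radius of convergence is the smallest modulus among the singular points: 4/3.


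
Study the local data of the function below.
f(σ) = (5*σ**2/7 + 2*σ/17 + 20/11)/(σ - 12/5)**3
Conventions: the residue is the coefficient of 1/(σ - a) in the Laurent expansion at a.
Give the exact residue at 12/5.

At the order-3 pole 12/5 set g(σ) = (σ - (12/5))^3*f(σ) = 5*σ**2/7 + 2*σ/17 + 20/11.
Order-3 pole: residue = g''(a)/2; g''(12/5) = 10/7, so the residue is 5/7.

The residue is 5/7.


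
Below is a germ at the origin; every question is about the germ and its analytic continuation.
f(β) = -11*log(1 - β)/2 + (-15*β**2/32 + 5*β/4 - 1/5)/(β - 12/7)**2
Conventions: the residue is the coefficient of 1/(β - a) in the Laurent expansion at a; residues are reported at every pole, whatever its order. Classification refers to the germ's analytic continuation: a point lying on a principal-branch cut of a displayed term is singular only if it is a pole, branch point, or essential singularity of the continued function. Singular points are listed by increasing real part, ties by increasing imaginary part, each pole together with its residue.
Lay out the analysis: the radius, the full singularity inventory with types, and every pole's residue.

Radius of convergence at 0: 1.
At 1: a logarithmic branch point.
At 12/7: a pole of order 2; residue -5/14.

Denominator factor (β - 12/7)^2: pole of order 2 at 12/7, modulus 12/7.
Branch term (-11/2)*log(1 - β/(1)): its argument vanishes at β = 1, a logarithmic branch point, modulus 1.
The radius of convergence is the smallest modulus among the singular points: 1.
The branch term is analytic at 12/7 and contributes nothing to the residue; only the rational part matters.
At the order-2 pole 12/7 set g(β) = (β - (12/7))^2*(rational part) = -15*β**2/32 + 5*β/4 - 1/5.
Order-2 pole: residue = g'(a); g'(12/7) = -5/14, so the residue is -5/14.
List the singular points by increasing real part (a conjugate pair: the negative imaginary part first).


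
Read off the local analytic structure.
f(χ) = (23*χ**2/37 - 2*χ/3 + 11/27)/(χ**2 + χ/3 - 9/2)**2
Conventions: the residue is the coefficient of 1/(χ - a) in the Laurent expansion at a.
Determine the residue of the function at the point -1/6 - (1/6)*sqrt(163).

The factor χ**2 + χ/3 - 9/2 splits as (χ - a)(χ - a') with a = -1/6 - (1/6)*sqrt(163), a' = -1/6 + (1/6)*sqrt(163). At the order-2 pole a set g(χ) = (χ - a)^2*f(χ) = [23*χ**2/37 - 2*χ/3 + 11/27] / (χ - a')^2.
Order-2 pole: residue = g'(a); g'(-1/6 - (1/6)*sqrt(163)) = -(4553/983053)*sqrt(163), so the residue is -(4553/983053)*sqrt(163).

The residue is -(4553/983053)*sqrt(163).


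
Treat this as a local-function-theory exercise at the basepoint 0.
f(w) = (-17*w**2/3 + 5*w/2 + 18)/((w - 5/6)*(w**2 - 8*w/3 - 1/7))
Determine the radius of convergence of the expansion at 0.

The radius of convergence is -4/3 + (11/21)*sqrt(7).

Denominator factor (w - 5/6): pole of order 1 at 5/6, modulus 5/6.
Denominator factor (w**2 - 8*w/3 - 1/7): discriminant 484/63, real irrational roots 4/3 + (11/21)*sqrt(7) and 4/3 - (11/21)*sqrt(7); poles of order 1, moduli 4/3 + (11/21)*sqrt(7) and -4/3 + (11/21)*sqrt(7).
The radius of convergence is the smallest modulus among the singular points: -4/3 + (11/21)*sqrt(7).


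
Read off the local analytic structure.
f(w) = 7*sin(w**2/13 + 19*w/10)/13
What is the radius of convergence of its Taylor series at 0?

The radius of convergence is infinite.

The factor -sin(w**2/13 + 19*w/10) is entire and contributes no finite singular point.
The polynomial part has no poles.
No finite singular points: the Taylor series at 0 converges everywhere.


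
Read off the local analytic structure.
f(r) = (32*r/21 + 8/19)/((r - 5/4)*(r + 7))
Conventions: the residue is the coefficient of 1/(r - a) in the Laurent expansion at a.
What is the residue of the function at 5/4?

The residue is 3712/13167.

At the order-1 pole 5/4 set g(r) = (r - (5/4))*f(r) = (32*r/21 + 8/19)/(r + 7).
Simple pole: residue = g(a) at a = 5/4, which is 3712/13167.


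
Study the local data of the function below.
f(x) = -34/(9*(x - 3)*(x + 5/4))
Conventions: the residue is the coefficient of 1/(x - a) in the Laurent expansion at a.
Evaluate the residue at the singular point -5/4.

At the order-1 pole -5/4 set g(x) = (x - (-5/4))*f(x) = -34/(9*(x - 3)).
Simple pole: residue = g(a) at a = -5/4, which is 8/9.

The residue is 8/9.


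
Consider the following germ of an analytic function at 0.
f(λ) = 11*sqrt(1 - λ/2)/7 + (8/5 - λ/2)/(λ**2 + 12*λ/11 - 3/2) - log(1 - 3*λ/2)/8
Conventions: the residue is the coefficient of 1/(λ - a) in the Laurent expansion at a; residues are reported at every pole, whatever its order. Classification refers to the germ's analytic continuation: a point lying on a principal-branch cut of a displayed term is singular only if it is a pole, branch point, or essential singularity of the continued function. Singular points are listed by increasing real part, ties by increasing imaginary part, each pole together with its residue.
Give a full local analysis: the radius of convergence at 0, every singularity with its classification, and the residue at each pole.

Radius of convergence at 0: 2/3.
At -6/11 - (1/22)*sqrt(870): a pole of order 1; residue -1/4 - (103/4350)*sqrt(870).
At 2/3: a logarithmic branch point.
At -6/11 + (1/22)*sqrt(870): a pole of order 1; residue -1/4 + (103/4350)*sqrt(870).
At 2: an algebraic (square-root) branch point.

Denominator factor (λ**2 + 12*λ/11 - 3/2): discriminant 870/121, real irrational roots -6/11 + (1/22)*sqrt(870) and -6/11 - (1/22)*sqrt(870); poles of order 1, moduli -6/11 + (1/22)*sqrt(870) and 6/11 + (1/22)*sqrt(870).
Branch term (-1/8)*log(1 - λ/(2/3)): its argument vanishes at λ = 2/3, a logarithmic branch point, modulus 2/3.
Branch term (11/7)*sqrt(1 - λ/(2)): its argument vanishes at λ = 2, a square-root branch point, modulus 2.
The radius of convergence is the smallest modulus among the singular points: 2/3.
The branch terms are analytic at -6/11 - (1/22)*sqrt(870) and contribute nothing to the residue; only the rational part matters.
The factor λ**2 + 12*λ/11 - 3/2 splits as (λ - a)(λ - a') with a = -6/11 - (1/22)*sqrt(870), a' = -6/11 + (1/22)*sqrt(870). At the order-1 pole a set g(λ) = (λ - a)*(rational part) = [8/5 - λ/2] / (λ - a').
Simple pole: residue = g(a) at a = -6/11 - (1/22)*sqrt(870), which is -1/4 - (103/4350)*sqrt(870).
The branch terms are analytic at -6/11 + (1/22)*sqrt(870) and contribute nothing to the residue; only the rational part matters.
The factor λ**2 + 12*λ/11 - 3/2 splits as (λ - a)(λ - a') with a = -6/11 + (1/22)*sqrt(870), a' = -6/11 - (1/22)*sqrt(870). At the order-1 pole a set g(λ) = (λ - a)*(rational part) = [8/5 - λ/2] / (λ - a').
Simple pole: residue = g(a) at a = -6/11 + (1/22)*sqrt(870), which is -1/4 + (103/4350)*sqrt(870).
List the singular points by increasing real part (a conjugate pair: the negative imaginary part first).


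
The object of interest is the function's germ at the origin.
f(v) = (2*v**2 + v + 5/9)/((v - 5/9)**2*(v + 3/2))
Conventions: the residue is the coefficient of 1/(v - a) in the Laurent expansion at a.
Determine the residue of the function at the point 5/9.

At the order-2 pole 5/9 set g(v) = (v - (5/9))^2*f(v) = (2*v**2 + v + 5/9)/(v + 3/2).
Order-2 pole: residue = g'(a); g'(5/9) = 1586/1369, so the residue is 1586/1369.

The residue is 1586/1369.
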